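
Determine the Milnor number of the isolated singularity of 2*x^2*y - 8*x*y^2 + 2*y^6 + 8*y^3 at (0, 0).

7

The Hessian of f at 0 is [[0, 0], [0, 0]] with rank 0, so corank 2. A Groebner basis of the Jacobian ideal J(f) in C{x,y} is {x^2/6 + y^5 - 2*y^2/3, x^3 - 8*y^3, x*y - 2*y^2}; counting standard monomials gives mu = 7. Corank 2; j^3 = 2*y*(x - 2*y)^2 has shape L^2 M (L != M), so D-series; mu = 7 gives D_7.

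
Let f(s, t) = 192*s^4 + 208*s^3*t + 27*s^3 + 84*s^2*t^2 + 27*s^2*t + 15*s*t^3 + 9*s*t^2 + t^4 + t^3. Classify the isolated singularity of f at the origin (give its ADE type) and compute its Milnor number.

Type E7, Milnor number mu = 7.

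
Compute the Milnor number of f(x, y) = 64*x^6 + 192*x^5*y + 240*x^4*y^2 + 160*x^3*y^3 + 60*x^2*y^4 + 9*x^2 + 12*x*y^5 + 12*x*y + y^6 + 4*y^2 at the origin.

5

The Hessian of f at 0 is [[18, 12], [12, 8]] with rank 1, so corank 1. A Groebner basis of the Jacobian ideal J(f) in C{x,y} is {y^5, x + 2*y/3}; counting standard monomials gives mu = 5. Corank 1: A-series; mu = 5 gives A_5.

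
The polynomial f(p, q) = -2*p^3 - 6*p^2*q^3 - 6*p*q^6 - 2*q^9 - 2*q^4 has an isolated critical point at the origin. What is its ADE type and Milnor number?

Type E_6, Milnor number mu = 6.

The Hessian of f at 0 has rank 0. Corank 2; j^3 = -2*p^3 is a perfect cube, so E-series; the 4-jet and mu = 6 give E_6.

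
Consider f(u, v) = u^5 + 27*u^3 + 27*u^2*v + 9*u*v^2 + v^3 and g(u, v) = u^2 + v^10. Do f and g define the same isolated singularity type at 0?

The Hessian of f at 0 is [[0, 0], [0, 0]] with rank 0, so corank 2. A Groebner basis of the Jacobian ideal J(f) in C{u,v} is {v^5, u*v^3 + v^4/4, u^2 + 2*u*v/3 + v^2/9}; counting standard monomials gives mu = 8. Corank 2; j^3 = (3*u + v)^3 is a perfect cube, so E-series; the 5-jet and mu = 8 give E_8. The Hessian of g at 0 is [[2, 0], [0, 0]] with rank 1, so corank 1. A Groebner basis of the Jacobian ideal J(g) in C{u,v} is {v^9, u}; counting standard monomials gives mu = 9. Corank 1: A-series; mu = 9 gives A_9. f is E_8 but g is A_9, hence not right-equivalent.

No.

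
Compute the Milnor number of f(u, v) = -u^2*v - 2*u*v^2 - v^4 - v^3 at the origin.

5

The Hessian of f at 0 has rank 0. Corank 2; j^3 = -v*(u + v)^2 has shape L^2 M (L != M), so D-series; mu = 5 gives D_5.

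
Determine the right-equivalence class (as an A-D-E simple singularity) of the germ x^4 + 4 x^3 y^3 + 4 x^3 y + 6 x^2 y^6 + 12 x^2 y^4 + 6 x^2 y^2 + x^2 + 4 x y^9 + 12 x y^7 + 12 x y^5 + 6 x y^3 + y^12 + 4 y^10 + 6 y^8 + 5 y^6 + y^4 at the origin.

A_{3}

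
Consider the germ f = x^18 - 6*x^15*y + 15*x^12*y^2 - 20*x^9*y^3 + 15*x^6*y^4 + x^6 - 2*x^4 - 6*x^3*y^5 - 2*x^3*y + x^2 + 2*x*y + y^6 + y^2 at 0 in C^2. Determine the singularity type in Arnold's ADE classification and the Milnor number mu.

The Hessian of f at 0 has rank 1. Corank 1: A-series; mu = 5 gives A_5.

Type A5, Milnor number mu = 5.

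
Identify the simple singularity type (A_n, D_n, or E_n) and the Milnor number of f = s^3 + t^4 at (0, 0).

Type E_6, Milnor number mu = 6.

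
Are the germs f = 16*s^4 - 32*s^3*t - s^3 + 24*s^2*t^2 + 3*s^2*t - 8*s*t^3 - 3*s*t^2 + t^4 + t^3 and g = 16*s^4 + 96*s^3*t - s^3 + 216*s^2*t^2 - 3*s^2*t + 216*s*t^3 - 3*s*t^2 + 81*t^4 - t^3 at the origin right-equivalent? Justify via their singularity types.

Yes.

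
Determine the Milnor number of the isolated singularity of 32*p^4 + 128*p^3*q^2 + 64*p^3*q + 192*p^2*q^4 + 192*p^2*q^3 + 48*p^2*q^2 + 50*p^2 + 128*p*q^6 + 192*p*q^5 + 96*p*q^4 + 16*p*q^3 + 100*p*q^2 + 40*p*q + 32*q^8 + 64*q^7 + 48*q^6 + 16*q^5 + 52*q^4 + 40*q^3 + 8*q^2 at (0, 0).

The Hessian of f at 0 has rank 1. Corank 1: A-series; mu = 3 gives A_3.

3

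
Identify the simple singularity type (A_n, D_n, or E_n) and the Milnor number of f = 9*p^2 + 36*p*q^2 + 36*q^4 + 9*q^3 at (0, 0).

The Hessian of f at 0 has rank 1. Corank 1: A-series; mu = 2 gives A_2.

Type A2, Milnor number mu = 2.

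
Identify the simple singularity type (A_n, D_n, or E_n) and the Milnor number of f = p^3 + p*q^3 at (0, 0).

Type E_{7}, Milnor number mu = 7.

The Hessian of f at 0 has rank 0. Corank 2; j^3 = p^3 is a perfect cube, so E-series; the 4-jet and mu = 7 give E_7.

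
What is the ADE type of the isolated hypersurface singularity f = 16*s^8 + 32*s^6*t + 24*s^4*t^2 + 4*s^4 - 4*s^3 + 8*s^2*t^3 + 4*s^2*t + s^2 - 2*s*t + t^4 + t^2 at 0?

A3

The Hessian of f at 0 has rank 1. Corank 1: A-series; mu = 3 gives A_3.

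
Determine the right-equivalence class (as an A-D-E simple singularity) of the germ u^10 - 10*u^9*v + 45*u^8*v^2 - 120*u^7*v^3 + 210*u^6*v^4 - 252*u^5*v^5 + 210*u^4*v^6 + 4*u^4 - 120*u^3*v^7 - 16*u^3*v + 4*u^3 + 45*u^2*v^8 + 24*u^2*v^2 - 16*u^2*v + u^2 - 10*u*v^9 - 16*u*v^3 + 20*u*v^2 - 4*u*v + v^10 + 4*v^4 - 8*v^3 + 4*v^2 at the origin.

The Hessian of f at 0 is [[2, -4], [-4, 8]] with rank 1, so corank 1. A Groebner basis of the Jacobian ideal J(f) in C{u,v} is {u*v^4 + 20*u*v^3 + 69*u*v^2/4 + 17*u*v/4 + 5*u/16 - 27*v^4 - 57*v^3/2 - 63*v^2/8 - 5*v/8, 15*u*v^3 + 27*u*v^2/2 + 27*u*v/8 + u/4 + v^5 - 20*v^4 - 89*v^3/4 - 25*v^2/4 - v/2, u^2 - 2*u*v + u/2 + v^2 - v}; counting standard monomials gives mu = 9. Corank 1: A-series; mu = 9 gives A_9.

A_{9}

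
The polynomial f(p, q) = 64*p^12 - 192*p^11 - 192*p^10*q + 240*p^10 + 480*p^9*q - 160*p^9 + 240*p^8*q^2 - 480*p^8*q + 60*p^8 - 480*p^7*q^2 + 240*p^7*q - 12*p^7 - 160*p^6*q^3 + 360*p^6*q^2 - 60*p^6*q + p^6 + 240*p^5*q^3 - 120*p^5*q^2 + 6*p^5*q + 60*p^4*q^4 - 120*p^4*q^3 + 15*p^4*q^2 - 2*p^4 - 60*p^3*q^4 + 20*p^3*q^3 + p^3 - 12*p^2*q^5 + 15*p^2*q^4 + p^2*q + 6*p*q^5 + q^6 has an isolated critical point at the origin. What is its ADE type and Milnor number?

Type D7, Milnor number mu = 7.

The Hessian of f at 0 has rank 0. Corank 2; j^3 = p^2*(p + q) has shape L^2 M (L != M), so D-series; mu = 7 gives D_7.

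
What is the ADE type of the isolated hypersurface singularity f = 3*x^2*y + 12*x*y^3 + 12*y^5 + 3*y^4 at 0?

D_{5}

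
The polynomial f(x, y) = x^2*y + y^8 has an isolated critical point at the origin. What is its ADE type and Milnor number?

The Hessian of f at 0 has rank 0. Corank 2; j^3 = x^2*y has shape L^2 M (L != M), so D-series; mu = 9 gives D_9.

Type D9, Milnor number mu = 9.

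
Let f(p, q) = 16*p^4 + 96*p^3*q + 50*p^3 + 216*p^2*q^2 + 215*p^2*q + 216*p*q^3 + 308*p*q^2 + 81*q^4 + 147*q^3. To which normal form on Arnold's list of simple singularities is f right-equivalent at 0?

D5

The Hessian of f at 0 has rank 0. Corank 2; j^3 = (2*p + 3*q)*(5*p + 7*q)^2 has shape L^2 M (L != M), so D-series; mu = 5 gives D_5.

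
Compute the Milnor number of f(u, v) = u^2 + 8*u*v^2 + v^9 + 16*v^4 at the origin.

8

The Hessian of f at 0 is [[2, 0], [0, 0]] with rank 1, so corank 1. A Groebner basis of the Jacobian ideal J(f) in C{u,v} is {u^4, u/4 + v^2}; counting standard monomials gives mu = 8. Corank 1: A-series; mu = 8 gives A_8.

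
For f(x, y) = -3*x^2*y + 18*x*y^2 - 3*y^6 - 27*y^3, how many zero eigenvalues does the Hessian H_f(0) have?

Hessian at 0 has rank 0.

2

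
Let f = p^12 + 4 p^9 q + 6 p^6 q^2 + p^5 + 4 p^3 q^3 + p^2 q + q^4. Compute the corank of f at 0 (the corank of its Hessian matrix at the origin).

2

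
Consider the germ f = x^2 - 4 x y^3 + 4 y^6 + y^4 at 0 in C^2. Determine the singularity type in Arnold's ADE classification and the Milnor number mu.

Type A_{3}, Milnor number mu = 3.

The Hessian of f at 0 has rank 1. Corank 1: A-series; mu = 3 gives A_3.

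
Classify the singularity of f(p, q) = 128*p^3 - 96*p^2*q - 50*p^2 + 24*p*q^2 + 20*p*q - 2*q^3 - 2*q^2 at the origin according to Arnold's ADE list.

A_{2}

The Hessian of f at 0 has rank 1. Corank 1: A-series; mu = 2 gives A_2.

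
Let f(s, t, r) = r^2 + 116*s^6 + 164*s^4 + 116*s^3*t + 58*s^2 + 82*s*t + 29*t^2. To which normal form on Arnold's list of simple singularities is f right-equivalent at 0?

The Hessian of f at 0 is [[116, 82, 0], [82, 58, 0], [0, 0, 2]] with rank 3, so corank 0. A Groebner basis of the Jacobian ideal J(f) in C{s,t,r} is {s, t, r}; counting standard monomials gives mu = 1. Corank 0: nondegenerate Morse point, so A_1.

A_1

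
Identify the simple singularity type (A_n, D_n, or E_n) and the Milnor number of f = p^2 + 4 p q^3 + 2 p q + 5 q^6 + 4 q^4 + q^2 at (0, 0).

Type A_{5}, Milnor number mu = 5.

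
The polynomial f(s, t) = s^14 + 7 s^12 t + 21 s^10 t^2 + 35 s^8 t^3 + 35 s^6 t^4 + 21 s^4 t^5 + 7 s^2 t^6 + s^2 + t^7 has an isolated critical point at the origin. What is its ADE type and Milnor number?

Type A_6, Milnor number mu = 6.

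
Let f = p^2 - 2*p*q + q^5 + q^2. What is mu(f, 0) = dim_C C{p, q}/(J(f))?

4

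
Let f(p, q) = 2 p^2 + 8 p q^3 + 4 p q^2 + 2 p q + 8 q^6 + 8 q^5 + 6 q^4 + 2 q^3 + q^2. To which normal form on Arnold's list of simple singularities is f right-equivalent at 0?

The Hessian of f at 0 has rank 2. Corank 0: nondegenerate Morse point, so A_1.

A_1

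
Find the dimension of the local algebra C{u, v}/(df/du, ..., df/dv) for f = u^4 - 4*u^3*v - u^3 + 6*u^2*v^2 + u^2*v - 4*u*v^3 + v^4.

5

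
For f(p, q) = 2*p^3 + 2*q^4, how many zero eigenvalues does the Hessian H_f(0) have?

The Hessian at 0 is [[0, 0], [0, 0]] of rank 0; hence corank 2.

2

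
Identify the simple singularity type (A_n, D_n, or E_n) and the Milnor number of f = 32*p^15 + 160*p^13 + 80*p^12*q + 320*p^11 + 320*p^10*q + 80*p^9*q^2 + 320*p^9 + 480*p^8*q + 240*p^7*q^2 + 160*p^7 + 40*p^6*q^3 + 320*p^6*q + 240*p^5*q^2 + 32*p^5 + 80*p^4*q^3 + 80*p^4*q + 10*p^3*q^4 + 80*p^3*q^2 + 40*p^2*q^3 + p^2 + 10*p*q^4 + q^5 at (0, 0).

Type A_{4}, Milnor number mu = 4.

The Hessian of f at 0 is [[2, 0], [0, 0]] with rank 1, so corank 1. A Groebner basis of the Jacobian ideal J(f) in C{p,q} is {q^4, p}; counting standard monomials gives mu = 4. Corank 1: A-series; mu = 4 gives A_4.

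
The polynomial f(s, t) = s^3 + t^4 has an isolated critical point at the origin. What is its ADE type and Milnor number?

Type E6, Milnor number mu = 6.

The Hessian of f at 0 is [[0, 0], [0, 0]] with rank 0, so corank 2. A Groebner basis of the Jacobian ideal J(f) in C{s,t} is {t^3, s^2}; counting standard monomials gives mu = 6. Corank 2; j^3 = s^3 is a perfect cube, so E-series; the 4-jet and mu = 6 give E_6.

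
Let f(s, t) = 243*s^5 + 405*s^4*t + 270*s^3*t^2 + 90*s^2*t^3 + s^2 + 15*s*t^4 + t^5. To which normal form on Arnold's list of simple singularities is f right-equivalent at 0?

The Hessian of f at 0 has rank 1. Corank 1: A-series; mu = 4 gives A_4.

A_4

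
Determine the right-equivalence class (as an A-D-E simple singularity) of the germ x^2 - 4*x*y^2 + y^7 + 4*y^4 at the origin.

The Hessian of f at 0 has rank 1. Corank 1: A-series; mu = 6 gives A_6.

A_{6}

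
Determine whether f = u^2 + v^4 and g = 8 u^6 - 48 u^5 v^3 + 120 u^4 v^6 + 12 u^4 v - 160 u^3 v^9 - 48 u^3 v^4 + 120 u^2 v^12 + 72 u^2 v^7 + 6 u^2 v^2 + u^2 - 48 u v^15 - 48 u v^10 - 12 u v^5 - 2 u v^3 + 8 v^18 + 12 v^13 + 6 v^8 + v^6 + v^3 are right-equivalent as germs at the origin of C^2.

The Hessian of f at 0 is [[2, 0], [0, 0]] with rank 1, so corank 1. A Groebner basis of the Jacobian ideal J(f) in C{u,v} is {v^3, u}; counting standard monomials gives mu = 3. Corank 1: A-series; mu = 3 gives A_3. The Hessian of g at 0 is [[2, 0], [0, 0]] with rank 1, so corank 1. A Groebner basis of the Jacobian ideal J(g) in C{u,v} is {v^2, u}; counting standard monomials gives mu = 2. Corank 1: A-series; mu = 2 gives A_2. f is A_3 but g is A_2, hence not right-equivalent.

No.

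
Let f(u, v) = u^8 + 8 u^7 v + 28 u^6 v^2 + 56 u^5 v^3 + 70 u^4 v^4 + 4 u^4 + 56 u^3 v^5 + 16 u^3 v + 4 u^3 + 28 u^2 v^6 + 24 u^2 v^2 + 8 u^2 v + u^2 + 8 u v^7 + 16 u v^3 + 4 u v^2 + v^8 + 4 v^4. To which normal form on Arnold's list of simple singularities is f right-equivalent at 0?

The Hessian of f at 0 has rank 1. Corank 1: A-series; mu = 7 gives A_7.

A_{7}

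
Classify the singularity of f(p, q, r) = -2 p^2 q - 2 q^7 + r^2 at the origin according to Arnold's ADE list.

D_{8}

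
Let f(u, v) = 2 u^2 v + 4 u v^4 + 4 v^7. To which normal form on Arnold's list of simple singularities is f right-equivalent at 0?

The Hessian of f at 0 is [[0, 0], [0, 0]] with rank 0, so corank 2. A Groebner basis of the Jacobian ideal J(f) in C{u,v} is {-u^2/6 + u*v^3, u*v + v^4, u^3, u^2*v}; counting standard monomials gives mu = 8. Corank 2; j^3 = 2*u^2*v has shape L^2 M (L != M), so D-series; mu = 8 gives D_8.

D8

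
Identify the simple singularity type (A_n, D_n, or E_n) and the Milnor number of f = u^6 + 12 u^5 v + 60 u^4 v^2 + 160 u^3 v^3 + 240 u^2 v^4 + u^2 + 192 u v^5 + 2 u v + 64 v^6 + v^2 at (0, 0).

Type A5, Milnor number mu = 5.

The Hessian of f at 0 has rank 1. Corank 1: A-series; mu = 5 gives A_5.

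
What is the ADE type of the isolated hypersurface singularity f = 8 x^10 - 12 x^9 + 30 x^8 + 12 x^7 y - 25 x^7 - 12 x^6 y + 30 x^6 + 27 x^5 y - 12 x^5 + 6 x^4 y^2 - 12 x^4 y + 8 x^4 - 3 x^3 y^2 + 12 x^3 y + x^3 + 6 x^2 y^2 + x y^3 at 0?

The Hessian of f at 0 has rank 0. Corank 2; j^3 = x^3 is a perfect cube, so E-series; the 4-jet and mu = 7 give E_7.

E_7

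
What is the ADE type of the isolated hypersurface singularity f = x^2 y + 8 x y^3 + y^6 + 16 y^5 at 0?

D7

The Hessian of f at 0 has rank 0. Corank 2; j^3 = x^2*y has shape L^2 M (L != M), so D-series; mu = 7 gives D_7.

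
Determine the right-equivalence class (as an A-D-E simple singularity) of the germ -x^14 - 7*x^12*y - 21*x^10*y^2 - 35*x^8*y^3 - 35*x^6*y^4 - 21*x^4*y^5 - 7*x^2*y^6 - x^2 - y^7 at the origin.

A6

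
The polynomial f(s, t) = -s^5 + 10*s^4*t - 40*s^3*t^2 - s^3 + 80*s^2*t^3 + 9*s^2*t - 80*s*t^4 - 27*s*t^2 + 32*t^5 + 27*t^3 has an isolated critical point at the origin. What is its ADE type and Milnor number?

Type E8, Milnor number mu = 8.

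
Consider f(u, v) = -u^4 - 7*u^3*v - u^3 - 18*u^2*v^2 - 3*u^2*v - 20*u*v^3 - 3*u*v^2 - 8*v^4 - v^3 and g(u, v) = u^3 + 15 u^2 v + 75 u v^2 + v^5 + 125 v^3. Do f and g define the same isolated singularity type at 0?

The Hessian of f at 0 has rank 0. Corank 2; j^3 = -(u + v)^3 is a perfect cube, so E-series; the 4-jet and mu = 7 give E_7. The Hessian of g at 0 has rank 0. Corank 2; j^3 = (u + 5*v)^3 is a perfect cube, so E-series; the 5-jet and mu = 8 give E_8. f is E_7 but g is E_8, hence not right-equivalent.

No.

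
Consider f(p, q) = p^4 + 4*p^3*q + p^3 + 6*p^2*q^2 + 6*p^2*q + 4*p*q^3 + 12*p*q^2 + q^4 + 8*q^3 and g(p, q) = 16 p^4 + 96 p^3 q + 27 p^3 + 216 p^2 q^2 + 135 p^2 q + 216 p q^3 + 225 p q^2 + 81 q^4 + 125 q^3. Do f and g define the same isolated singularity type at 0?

Yes.

The Hessian of f at 0 is [[0, 0], [0, 0]] with rank 0, so corank 2. A Groebner basis of the Jacobian ideal J(f) in C{p,q} is {q^4, p*q^2 + 5*q^3/3, p^2 + 4*p*q + 4*q^2}; counting standard monomials gives mu = 6. Corank 2; j^3 = (p + 2*q)^3 is a perfect cube, so E-series; the 4-jet and mu = 6 give E_6. The Hessian of g at 0 is [[0, 0], [0, 0]] with rank 0, so corank 2. A Groebner basis of the Jacobian ideal J(g) in C{p,q} is {q^4, p*q^2 + 29*q^3/18, p^2 + 10*p*q/3 + 25*q^2/9}; counting standard monomials gives mu = 6. Corank 2; j^3 = (3*p + 5*q)^3 is a perfect cube, so E-series; the 4-jet and mu = 6 give E_6. Both have type E_6, hence right-equivalent.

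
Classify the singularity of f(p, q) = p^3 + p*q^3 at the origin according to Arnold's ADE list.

E_{7}

The Hessian of f at 0 has rank 0. Corank 2; j^3 = p^3 is a perfect cube, so E-series; the 4-jet and mu = 7 give E_7.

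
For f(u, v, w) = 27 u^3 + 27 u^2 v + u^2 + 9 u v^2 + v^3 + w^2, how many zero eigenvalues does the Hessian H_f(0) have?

1

Hessian at 0 has rank 2.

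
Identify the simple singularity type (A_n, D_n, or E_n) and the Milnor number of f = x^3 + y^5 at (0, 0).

The Hessian of f at 0 is [[0, 0], [0, 0]] with rank 0, so corank 2. A Groebner basis of the Jacobian ideal J(f) in C{x,y} is {y^4, x^2}; counting standard monomials gives mu = 8. Corank 2; j^3 = x^3 is a perfect cube, so E-series; the 5-jet and mu = 8 give E_8.

Type E_{8}, Milnor number mu = 8.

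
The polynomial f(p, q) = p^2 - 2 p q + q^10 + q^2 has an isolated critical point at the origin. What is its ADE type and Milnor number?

Type A9, Milnor number mu = 9.

The Hessian of f at 0 has rank 1. Corank 1: A-series; mu = 9 gives A_9.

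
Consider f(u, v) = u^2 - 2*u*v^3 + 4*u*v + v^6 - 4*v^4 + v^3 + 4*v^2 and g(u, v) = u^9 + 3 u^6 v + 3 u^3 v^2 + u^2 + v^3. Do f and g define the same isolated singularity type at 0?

The Hessian of f at 0 has rank 1. Corank 1: A-series; mu = 2 gives A_2. The Hessian of g at 0 has rank 1. Corank 1: A-series; mu = 2 gives A_2. Both have type A_2, hence right-equivalent.

Yes.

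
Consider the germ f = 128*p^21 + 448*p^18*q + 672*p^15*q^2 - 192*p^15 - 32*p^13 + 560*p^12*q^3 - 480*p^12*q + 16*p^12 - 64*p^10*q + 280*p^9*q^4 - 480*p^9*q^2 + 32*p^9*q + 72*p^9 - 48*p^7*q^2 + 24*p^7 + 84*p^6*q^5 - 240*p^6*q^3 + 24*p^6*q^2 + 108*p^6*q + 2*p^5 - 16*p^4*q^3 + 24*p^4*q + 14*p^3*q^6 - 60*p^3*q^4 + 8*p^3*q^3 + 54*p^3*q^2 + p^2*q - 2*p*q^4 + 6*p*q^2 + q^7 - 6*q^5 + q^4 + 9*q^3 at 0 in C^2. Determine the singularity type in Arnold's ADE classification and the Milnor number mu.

Type D_{5}, Milnor number mu = 5.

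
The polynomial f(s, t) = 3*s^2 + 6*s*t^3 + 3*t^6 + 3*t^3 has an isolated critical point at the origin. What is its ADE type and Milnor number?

The Hessian of f at 0 has rank 1. Corank 1: A-series; mu = 2 gives A_2.

Type A_{2}, Milnor number mu = 2.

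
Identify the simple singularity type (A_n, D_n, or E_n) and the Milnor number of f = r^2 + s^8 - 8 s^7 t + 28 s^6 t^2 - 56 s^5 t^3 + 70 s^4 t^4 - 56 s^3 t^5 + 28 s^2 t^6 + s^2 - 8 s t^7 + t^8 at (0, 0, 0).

Type A7, Milnor number mu = 7.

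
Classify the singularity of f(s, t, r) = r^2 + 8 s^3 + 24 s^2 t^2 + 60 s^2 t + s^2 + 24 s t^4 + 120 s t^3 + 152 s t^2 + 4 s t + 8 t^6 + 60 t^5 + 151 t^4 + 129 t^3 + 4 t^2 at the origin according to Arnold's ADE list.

A_{2}

The Hessian of f at 0 is [[2, 4, 0], [4, 8, 0], [0, 0, 2]] with rank 2, so corank 1. A Groebner basis of the Jacobian ideal J(f) in C{s,t,r} is {t^2, s + 2*t, r}; counting standard monomials gives mu = 2. Corank 1: A-series; mu = 2 gives A_2.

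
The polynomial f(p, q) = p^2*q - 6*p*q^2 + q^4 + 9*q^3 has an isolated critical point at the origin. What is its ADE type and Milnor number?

The Hessian of f at 0 has rank 0. Corank 2; j^3 = q*(p - 3*q)^2 has shape L^2 M (L != M), so D-series; mu = 5 gives D_5.

Type D5, Milnor number mu = 5.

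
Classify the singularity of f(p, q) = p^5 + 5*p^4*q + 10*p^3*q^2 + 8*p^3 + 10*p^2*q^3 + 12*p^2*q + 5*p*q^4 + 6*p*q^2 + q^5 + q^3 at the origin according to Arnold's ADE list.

E_8

The Hessian of f at 0 is [[0, 0], [0, 0]] with rank 0, so corank 2. A Groebner basis of the Jacobian ideal J(f) in C{p,q} is {q^5, p*q^3 + 5*q^4/8, p^2 + p*q + q^2/4}; counting standard monomials gives mu = 8. Corank 2; j^3 = (2*p + q)^3 is a perfect cube, so E-series; the 5-jet and mu = 8 give E_8.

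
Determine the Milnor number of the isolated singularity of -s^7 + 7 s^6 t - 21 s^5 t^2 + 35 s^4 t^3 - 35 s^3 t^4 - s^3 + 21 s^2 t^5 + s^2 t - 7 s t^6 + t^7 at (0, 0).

8

The Hessian of f at 0 has rank 0. Corank 2; j^3 = -s^2*(s - t) has shape L^2 M (L != M), so D-series; mu = 8 gives D_8.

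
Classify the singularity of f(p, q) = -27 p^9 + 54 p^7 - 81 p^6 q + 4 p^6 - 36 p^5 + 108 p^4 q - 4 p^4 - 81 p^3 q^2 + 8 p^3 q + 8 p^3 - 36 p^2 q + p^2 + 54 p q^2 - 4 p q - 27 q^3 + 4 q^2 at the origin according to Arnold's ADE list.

A_2

The Hessian of f at 0 has rank 1. Corank 1: A-series; mu = 2 gives A_2.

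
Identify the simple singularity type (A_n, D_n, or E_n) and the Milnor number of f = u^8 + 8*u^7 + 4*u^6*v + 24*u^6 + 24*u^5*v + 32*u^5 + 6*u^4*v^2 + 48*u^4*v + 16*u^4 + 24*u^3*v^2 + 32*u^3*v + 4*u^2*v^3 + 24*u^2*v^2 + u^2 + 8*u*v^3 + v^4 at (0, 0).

Type A_{3}, Milnor number mu = 3.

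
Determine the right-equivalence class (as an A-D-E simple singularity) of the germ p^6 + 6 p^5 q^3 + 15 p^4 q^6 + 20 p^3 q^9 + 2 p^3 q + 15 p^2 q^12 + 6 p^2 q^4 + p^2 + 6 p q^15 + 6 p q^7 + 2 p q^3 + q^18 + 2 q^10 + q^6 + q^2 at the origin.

The Hessian of f at 0 has rank 2. Corank 0: nondegenerate Morse point, so A_1.

A_{1}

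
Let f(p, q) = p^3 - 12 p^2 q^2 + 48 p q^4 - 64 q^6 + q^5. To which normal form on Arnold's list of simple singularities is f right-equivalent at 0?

E_8

The Hessian of f at 0 is [[0, 0], [0, 0]] with rank 0, so corank 2. A Groebner basis of the Jacobian ideal J(f) in C{p,q} is {q^4, p^3, -p^2/8 + p*q^2}; counting standard monomials gives mu = 8. Corank 2; j^3 = p^3 is a perfect cube, so E-series; the 5-jet and mu = 8 give E_8.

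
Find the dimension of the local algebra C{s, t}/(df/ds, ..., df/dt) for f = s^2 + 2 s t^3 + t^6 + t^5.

4

The Hessian of f at 0 has rank 1. Corank 1: A-series; mu = 4 gives A_4.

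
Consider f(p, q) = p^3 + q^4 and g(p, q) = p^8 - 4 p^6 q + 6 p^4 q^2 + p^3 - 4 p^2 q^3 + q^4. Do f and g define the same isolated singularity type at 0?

Yes.

The Hessian of f at 0 has rank 0. Corank 2; j^3 = p^3 is a perfect cube, so E-series; the 4-jet and mu = 6 give E_6. The Hessian of g at 0 has rank 0. Corank 2; j^3 = p^3 is a perfect cube, so E-series; the 4-jet and mu = 6 give E_6. Both have type E_6, hence right-equivalent.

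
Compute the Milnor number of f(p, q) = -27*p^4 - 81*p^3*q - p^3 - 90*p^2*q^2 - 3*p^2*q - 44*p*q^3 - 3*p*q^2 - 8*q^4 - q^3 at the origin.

7

The Hessian of f at 0 is [[0, 0], [0, 0]] with rank 0, so corank 2. A Groebner basis of the Jacobian ideal J(f) in C{p,q} is {p^2/3 + 2*p*q/3 + q^4 - q^3/9 + q^2/3, p^3 + 5*p^2/3 + 10*p*q/3 + 4*q^3/9 + 5*q^2/3, p^2*q - 11*p^2/9 - 22*p*q/9 - 16*q^3/27 - 11*q^2/9, 2*p^2/3 + p*q^2 + 4*p*q/3 + 7*q^3/9 + 2*q^2/3}; counting standard monomials gives mu = 7. Corank 2; j^3 = -(p + q)^3 is a perfect cube, so E-series; the 4-jet and mu = 7 give E_7.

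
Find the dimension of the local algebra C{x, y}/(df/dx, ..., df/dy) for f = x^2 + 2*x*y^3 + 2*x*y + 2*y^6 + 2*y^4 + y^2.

5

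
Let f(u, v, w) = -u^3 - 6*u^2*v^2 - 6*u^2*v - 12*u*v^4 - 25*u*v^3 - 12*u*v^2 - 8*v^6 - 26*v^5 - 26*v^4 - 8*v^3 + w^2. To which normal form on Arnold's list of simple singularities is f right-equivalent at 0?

E_7

The Hessian of f at 0 is [[0, 0, 0], [0, 0, 0], [0, 0, 2]] with rank 1, so corank 2. A Groebner basis of the Jacobian ideal J(f) in C{u,v,w} is {-u^2/4 - u*v + v^4 - v^3/12 - v^2, u^3 + 11*u^2/2 + 22*u*v + 59*v^3/6 + 22*v^2, u^2*v - 23*u^2/12 - 23*u*v/3 - 167*v^3/36 - 23*v^2/3, u^2/2 + u*v^2 + 2*u*v + 13*v^3/6 + 2*v^2, w}; counting standard monomials gives mu = 7. Corank 2; j^3 = -(u + 2*v)^3 is a perfect cube, so E-series; the 4-jet and mu = 7 give E_7.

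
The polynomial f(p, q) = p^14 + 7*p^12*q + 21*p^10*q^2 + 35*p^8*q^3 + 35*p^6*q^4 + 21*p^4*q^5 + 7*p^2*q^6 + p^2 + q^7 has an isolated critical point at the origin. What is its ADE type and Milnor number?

The Hessian of f at 0 has rank 1. Corank 1: A-series; mu = 6 gives A_6.

Type A_6, Milnor number mu = 6.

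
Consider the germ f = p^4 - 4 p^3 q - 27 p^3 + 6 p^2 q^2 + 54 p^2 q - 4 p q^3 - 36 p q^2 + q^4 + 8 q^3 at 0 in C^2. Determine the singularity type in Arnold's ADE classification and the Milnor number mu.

The Hessian of f at 0 is [[0, 0], [0, 0]] with rank 0, so corank 2. A Groebner basis of the Jacobian ideal J(f) in C{p,q} is {q^4, p*q^2 - 7*q^3/9, p^2 - 4*p*q/3 + 4*q^2/9}; counting standard monomials gives mu = 6. Corank 2; j^3 = -(3*p - 2*q)^3 is a perfect cube, so E-series; the 4-jet and mu = 6 give E_6.

Type E_{6}, Milnor number mu = 6.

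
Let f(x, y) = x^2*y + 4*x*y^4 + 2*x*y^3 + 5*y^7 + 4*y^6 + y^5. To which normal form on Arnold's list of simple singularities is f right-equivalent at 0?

D_{8}

The Hessian of f at 0 is [[0, 0], [0, 0]] with rank 0, so corank 2. A Groebner basis of the Jacobian ideal J(f) in C{x,y} is {-2*x^2/3 + x*y^3 - 11*x*y^2/6 + 7*x*y/12 + 7*y^3/12, x*y/2 + y^4 + y^3/2, x^3 - x^2/3 - 2*x*y^2/3 + x*y/6 + y^3/6, x^2*y + 4*x^2/3 + 19*x*y^2/6 - 11*x*y/12 - 11*y^3/12}; counting standard monomials gives mu = 8. Corank 2; j^3 = x^2*y has shape L^2 M (L != M), so D-series; mu = 8 gives D_8.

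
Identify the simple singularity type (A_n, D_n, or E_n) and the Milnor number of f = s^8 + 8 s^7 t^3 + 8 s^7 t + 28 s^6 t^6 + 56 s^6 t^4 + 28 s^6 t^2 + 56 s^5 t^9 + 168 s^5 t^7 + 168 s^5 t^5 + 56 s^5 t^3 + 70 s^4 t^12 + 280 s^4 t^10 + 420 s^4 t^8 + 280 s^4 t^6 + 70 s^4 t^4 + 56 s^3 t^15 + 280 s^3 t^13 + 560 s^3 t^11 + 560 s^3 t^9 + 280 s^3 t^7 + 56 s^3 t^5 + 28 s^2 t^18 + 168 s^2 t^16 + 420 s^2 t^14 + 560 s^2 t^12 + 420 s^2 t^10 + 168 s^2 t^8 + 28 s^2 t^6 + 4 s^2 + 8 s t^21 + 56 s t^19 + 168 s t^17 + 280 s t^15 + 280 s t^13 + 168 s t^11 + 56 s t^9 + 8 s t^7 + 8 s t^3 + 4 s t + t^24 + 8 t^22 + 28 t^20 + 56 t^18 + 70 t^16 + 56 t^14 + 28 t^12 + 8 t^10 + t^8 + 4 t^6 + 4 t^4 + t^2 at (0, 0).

Type A_7, Milnor number mu = 7.

The Hessian of f at 0 is [[8, 4], [4, 2]] with rank 1, so corank 1. A Groebner basis of the Jacobian ideal J(f) in C{s,t} is {s^3 - 3*s*t^2/4 + s/4 + t/8, s^2*t + s*t^2 - s/4 - t/8, s + t^3 + t/2}; counting standard monomials gives mu = 7. Corank 1: A-series; mu = 7 gives A_7.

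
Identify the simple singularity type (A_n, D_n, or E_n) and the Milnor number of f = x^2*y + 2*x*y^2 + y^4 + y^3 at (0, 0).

Type D5, Milnor number mu = 5.

The Hessian of f at 0 has rank 0. Corank 2; j^3 = y*(x + y)^2 has shape L^2 M (L != M), so D-series; mu = 5 gives D_5.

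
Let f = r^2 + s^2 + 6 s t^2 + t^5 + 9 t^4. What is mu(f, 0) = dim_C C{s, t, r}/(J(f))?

4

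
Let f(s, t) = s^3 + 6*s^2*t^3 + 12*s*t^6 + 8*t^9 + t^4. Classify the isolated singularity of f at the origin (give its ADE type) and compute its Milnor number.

Type E_{6}, Milnor number mu = 6.

The Hessian of f at 0 has rank 0. Corank 2; j^3 = s^3 is a perfect cube, so E-series; the 4-jet and mu = 6 give E_6.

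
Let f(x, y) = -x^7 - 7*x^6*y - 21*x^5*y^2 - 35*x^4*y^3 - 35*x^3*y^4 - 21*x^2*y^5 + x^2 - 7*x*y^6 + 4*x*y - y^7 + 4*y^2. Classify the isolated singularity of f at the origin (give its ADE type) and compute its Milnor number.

The Hessian of f at 0 has rank 1. Corank 1: A-series; mu = 6 gives A_6.

Type A_6, Milnor number mu = 6.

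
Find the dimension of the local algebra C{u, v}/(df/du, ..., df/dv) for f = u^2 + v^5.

4

The Hessian of f at 0 has rank 1. Corank 1: A-series; mu = 4 gives A_4.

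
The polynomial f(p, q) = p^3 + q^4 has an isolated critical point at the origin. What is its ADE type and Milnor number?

Type E_{6}, Milnor number mu = 6.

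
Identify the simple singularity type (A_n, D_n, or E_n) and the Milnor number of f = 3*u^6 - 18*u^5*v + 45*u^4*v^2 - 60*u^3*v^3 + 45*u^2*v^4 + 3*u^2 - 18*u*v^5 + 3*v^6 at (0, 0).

Type A_{5}, Milnor number mu = 5.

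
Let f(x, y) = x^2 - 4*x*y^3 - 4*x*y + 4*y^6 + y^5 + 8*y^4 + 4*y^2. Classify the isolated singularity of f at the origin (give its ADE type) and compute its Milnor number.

The Hessian of f at 0 has rank 1. Corank 1: A-series; mu = 4 gives A_4.

Type A_{4}, Milnor number mu = 4.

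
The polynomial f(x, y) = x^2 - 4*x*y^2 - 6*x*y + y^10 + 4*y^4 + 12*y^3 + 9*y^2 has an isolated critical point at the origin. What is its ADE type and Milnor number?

The Hessian of f at 0 is [[2, -6], [-6, 18]] with rank 1, so corank 1. A Groebner basis of the Jacobian ideal J(f) in C{x,y} is {x^5 - 45*x^4 + 405*x^3*y - 2835*x^3/4 + 6561*x^2*y/2 - 16767*x^2/8 + 59049*x*y/8 - 6561*x/4 + 19683*y/4, x^4*y - 6*x^4 + 45*x^3*y - 135*x^3/2 + 1215*x^2*y/4 - 729*x^2/4 + 5103*x*y/8 - 2187*x/16 + 6561*y/16, -x/2 + y^2 + 3*y/2}; counting standard monomials gives mu = 9. Corank 1: A-series; mu = 9 gives A_9.

Type A_{9}, Milnor number mu = 9.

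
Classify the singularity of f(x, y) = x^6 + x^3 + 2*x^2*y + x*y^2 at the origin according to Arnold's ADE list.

The Hessian of f at 0 is [[0, 0], [0, 0]] with rank 0, so corank 2. A Groebner basis of the Jacobian ideal J(f) in C{x,y} is {-x*y/6 + y^5 - y^2/6, x*y^2 + y^3, x^2 + x*y}; counting standard monomials gives mu = 7. Corank 2; j^3 = x*(x + y)^2 has shape L^2 M (L != M), so D-series; mu = 7 gives D_7.

D_7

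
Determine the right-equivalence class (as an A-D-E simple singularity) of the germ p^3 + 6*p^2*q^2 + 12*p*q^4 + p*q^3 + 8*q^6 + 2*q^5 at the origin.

The Hessian of f at 0 is [[0, 0], [0, 0]] with rank 0, so corank 2. A Groebner basis of the Jacobian ideal J(f) in C{p,q} is {-p^2/4 + q^4 - q^3/12, p^3, p^2*q + p^2/12 + q^3/36, p^2/2 + p*q^2 + q^3/6}; counting standard monomials gives mu = 7. Corank 2; j^3 = p^3 is a perfect cube, so E-series; the 4-jet and mu = 7 give E_7.

E_7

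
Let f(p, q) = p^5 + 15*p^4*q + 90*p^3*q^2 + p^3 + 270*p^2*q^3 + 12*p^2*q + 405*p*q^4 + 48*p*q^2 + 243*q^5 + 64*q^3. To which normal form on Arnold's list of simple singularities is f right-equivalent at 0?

The Hessian of f at 0 is [[0, 0], [0, 0]] with rank 0, so corank 2. A Groebner basis of the Jacobian ideal J(f) in C{p,q} is {q^5, p*q^3 + 15*q^4/4, p^2 + 8*p*q + 16*q^2}; counting standard monomials gives mu = 8. Corank 2; j^3 = (p + 4*q)^3 is a perfect cube, so E-series; the 5-jet and mu = 8 give E_8.

E8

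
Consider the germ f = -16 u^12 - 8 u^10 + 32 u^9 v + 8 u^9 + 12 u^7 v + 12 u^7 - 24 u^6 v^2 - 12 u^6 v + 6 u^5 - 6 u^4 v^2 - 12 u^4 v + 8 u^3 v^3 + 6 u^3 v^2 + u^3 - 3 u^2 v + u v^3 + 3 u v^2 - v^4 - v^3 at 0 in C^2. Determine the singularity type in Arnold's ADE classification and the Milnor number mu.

The Hessian of f at 0 is [[0, 0], [0, 0]] with rank 0, so corank 2. A Groebner basis of the Jacobian ideal J(f) in C{u,v} is {u^3 - 3*u^2*v - 6*u^2 + 12*u*v - 6*v^2, 3*u^2 + u*v^2 - 6*u*v + 3*v^2, 3*u^2 - 6*u*v + v^3 + 3*v^2}; counting standard monomials gives mu = 7. Corank 2; j^3 = (u - v)^3 is a perfect cube, so E-series; the 4-jet and mu = 7 give E_7.

Type E7, Milnor number mu = 7.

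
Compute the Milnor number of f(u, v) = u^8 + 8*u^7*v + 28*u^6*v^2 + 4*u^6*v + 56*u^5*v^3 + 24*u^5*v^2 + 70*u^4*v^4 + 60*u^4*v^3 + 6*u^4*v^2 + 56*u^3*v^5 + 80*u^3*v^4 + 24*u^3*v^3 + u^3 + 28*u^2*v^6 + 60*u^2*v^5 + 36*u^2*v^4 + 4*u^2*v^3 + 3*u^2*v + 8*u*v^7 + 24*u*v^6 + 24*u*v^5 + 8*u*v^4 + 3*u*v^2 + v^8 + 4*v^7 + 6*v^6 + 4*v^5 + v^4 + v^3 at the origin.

6

The Hessian of f at 0 has rank 0. Corank 2; j^3 = (u + v)^3 is a perfect cube, so E-series; the 4-jet and mu = 6 give E_6.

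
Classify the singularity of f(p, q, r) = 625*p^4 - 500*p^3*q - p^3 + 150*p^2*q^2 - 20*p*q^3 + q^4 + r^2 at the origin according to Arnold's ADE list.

E_6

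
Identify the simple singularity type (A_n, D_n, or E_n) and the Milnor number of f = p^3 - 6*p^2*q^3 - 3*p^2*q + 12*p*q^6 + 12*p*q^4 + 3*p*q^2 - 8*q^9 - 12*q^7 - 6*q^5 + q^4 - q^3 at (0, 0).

The Hessian of f at 0 has rank 0. Corank 2; j^3 = (p - q)^3 is a perfect cube, so E-series; the 4-jet and mu = 6 give E_6.

Type E_{6}, Milnor number mu = 6.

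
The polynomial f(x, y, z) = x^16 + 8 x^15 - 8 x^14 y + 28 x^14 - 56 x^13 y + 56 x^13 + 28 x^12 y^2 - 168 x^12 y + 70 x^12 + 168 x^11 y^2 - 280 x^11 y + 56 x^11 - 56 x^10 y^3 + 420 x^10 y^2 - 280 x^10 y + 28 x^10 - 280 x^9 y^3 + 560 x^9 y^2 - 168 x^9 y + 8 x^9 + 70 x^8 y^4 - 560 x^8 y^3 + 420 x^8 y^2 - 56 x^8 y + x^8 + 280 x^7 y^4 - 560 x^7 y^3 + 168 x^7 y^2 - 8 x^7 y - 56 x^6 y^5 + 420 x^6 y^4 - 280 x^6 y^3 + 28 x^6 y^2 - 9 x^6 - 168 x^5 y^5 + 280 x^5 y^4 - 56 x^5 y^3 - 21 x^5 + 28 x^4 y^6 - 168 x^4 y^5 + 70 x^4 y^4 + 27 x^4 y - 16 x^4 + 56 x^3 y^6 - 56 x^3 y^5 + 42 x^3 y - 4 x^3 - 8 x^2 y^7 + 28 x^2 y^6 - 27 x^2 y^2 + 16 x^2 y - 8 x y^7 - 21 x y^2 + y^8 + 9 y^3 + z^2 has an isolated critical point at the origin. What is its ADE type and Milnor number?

Type D9, Milnor number mu = 9.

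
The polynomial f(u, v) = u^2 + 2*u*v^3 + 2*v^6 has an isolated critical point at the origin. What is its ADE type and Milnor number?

The Hessian of f at 0 is [[2, 0], [0, 0]] with rank 1, so corank 1. A Groebner basis of the Jacobian ideal J(f) in C{u,v} is {u*v^2, u + v^3, u^2}; counting standard monomials gives mu = 5. Corank 1: A-series; mu = 5 gives A_5.

Type A_5, Milnor number mu = 5.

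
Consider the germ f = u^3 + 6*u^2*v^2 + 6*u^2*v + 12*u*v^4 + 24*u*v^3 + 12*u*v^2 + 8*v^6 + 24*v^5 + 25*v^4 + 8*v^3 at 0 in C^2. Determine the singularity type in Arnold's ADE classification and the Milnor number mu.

The Hessian of f at 0 is [[0, 0], [0, 0]] with rank 0, so corank 2. A Groebner basis of the Jacobian ideal J(f) in C{u,v} is {u^3 + 3*u^2 + 12*u*v + 12*v^2, u^2*v - u^2 - 4*u*v - 4*v^2, u^2/4 + u*v^2 + u*v + v^2, v^3}; counting standard monomials gives mu = 6. Corank 2; j^3 = (u + 2*v)^3 is a perfect cube, so E-series; the 4-jet and mu = 6 give E_6.

Type E_6, Milnor number mu = 6.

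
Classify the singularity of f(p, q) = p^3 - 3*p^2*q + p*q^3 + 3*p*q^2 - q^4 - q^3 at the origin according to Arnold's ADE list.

The Hessian of f at 0 is [[0, 0], [0, 0]] with rank 0, so corank 2. A Groebner basis of the Jacobian ideal J(f) in C{p,q} is {p^3 - 3*p^2*q - 6*p^2 + 12*p*q - 6*q^2, 3*p^2 + p*q^2 - 6*p*q + 3*q^2, 3*p^2 - 6*p*q + q^3 + 3*q^2}; counting standard monomials gives mu = 7. Corank 2; j^3 = (p - q)^3 is a perfect cube, so E-series; the 4-jet and mu = 7 give E_7.

E7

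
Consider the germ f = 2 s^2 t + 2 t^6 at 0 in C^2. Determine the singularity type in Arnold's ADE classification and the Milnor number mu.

Type D_7, Milnor number mu = 7.

The Hessian of f at 0 has rank 0. Corank 2; j^3 = 2*s^2*t has shape L^2 M (L != M), so D-series; mu = 7 gives D_7.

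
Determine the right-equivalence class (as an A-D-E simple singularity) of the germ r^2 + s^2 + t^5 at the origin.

A4

The Hessian of f at 0 is [[2, 0, 0], [0, 0, 0], [0, 0, 2]] with rank 2, so corank 1. A Groebner basis of the Jacobian ideal J(f) in C{s,t,r} is {t^4, s, r}; counting standard monomials gives mu = 4. Corank 1: A-series; mu = 4 gives A_4.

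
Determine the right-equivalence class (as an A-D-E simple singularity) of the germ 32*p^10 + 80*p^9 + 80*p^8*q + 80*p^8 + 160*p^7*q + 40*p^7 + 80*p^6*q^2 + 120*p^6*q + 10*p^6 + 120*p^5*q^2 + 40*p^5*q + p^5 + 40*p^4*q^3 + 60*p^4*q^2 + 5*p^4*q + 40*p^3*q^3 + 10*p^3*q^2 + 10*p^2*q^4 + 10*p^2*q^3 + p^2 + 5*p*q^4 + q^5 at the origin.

A_4

The Hessian of f at 0 has rank 1. Corank 1: A-series; mu = 4 gives A_4.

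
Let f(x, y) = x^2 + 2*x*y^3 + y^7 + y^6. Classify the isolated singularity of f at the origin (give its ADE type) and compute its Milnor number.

Type A_6, Milnor number mu = 6.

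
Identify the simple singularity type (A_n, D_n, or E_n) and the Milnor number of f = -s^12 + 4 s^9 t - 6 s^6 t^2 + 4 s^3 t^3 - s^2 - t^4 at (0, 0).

Type A_3, Milnor number mu = 3.

The Hessian of f at 0 has rank 1. Corank 1: A-series; mu = 3 gives A_3.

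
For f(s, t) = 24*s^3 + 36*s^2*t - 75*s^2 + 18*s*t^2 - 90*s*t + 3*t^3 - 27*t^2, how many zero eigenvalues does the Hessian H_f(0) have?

1

Hessian at 0 has rank 1.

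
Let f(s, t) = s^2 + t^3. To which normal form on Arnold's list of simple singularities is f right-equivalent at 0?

A2

The Hessian of f at 0 is [[2, 0], [0, 0]] with rank 1, so corank 1. A Groebner basis of the Jacobian ideal J(f) in C{s,t} is {t^2, s}; counting standard monomials gives mu = 2. Corank 1: A-series; mu = 2 gives A_2.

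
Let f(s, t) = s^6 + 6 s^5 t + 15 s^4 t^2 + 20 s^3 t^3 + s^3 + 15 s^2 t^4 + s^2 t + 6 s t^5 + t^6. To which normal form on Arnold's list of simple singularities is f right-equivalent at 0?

D_{7}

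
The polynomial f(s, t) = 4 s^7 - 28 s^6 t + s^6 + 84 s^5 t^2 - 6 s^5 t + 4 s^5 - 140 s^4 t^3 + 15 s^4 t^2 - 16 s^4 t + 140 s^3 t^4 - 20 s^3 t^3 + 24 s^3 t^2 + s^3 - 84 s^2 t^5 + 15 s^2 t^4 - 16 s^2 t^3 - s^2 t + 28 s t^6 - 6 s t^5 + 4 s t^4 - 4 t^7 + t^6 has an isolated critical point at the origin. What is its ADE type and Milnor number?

Type D7, Milnor number mu = 7.

The Hessian of f at 0 has rank 0. Corank 2; j^3 = s^2*(s - t) has shape L^2 M (L != M), so D-series; mu = 7 gives D_7.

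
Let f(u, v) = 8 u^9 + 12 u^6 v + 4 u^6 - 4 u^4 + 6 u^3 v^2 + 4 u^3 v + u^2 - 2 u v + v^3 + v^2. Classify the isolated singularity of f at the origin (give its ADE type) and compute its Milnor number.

The Hessian of f at 0 is [[2, -2], [-2, 2]] with rank 1, so corank 1. A Groebner basis of the Jacobian ideal J(f) in C{u,v} is {v^2, u - v}; counting standard monomials gives mu = 2. Corank 1: A-series; mu = 2 gives A_2.

Type A_{2}, Milnor number mu = 2.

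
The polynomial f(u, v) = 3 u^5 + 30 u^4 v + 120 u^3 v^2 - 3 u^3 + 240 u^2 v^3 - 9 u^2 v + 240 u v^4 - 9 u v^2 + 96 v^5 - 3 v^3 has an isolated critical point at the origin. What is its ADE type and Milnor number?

Type E8, Milnor number mu = 8.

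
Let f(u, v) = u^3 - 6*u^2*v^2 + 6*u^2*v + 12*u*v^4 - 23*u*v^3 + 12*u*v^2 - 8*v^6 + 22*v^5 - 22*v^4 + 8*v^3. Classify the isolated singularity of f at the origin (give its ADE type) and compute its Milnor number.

Type E_7, Milnor number mu = 7.

The Hessian of f at 0 is [[0, 0], [0, 0]] with rank 0, so corank 2. A Groebner basis of the Jacobian ideal J(f) in C{u,v} is {-u^2/4 - u*v + v^4 - v^3/12 - v^2, u^3 - 13*u^2/2 - 26*u*v + 35*v^3/6 - 26*v^2, u^2*v + 25*u^2/12 + 25*u*v/3 - 119*v^3/36 + 25*v^2/3, -u^2/2 + u*v^2 - 2*u*v + 11*v^3/6 - 2*v^2}; counting standard monomials gives mu = 7. Corank 2; j^3 = (u + 2*v)^3 is a perfect cube, so E-series; the 4-jet and mu = 7 give E_7.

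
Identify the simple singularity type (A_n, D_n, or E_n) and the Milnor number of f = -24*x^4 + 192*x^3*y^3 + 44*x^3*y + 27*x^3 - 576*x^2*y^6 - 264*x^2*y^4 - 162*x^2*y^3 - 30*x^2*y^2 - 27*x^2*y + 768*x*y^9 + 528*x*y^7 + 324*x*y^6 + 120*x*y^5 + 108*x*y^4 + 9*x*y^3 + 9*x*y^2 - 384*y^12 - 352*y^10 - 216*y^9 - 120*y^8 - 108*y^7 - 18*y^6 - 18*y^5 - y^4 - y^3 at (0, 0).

Type E_7, Milnor number mu = 7.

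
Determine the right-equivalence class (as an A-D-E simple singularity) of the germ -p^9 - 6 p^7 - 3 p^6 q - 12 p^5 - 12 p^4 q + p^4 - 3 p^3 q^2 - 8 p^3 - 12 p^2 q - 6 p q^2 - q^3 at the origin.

E_{6}

The Hessian of f at 0 has rank 0. Corank 2; j^3 = -(2*p + q)^3 is a perfect cube, so E-series; the 4-jet and mu = 6 give E_6.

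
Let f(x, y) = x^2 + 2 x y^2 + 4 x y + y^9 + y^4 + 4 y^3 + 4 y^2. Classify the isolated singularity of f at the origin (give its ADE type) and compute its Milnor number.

Type A_8, Milnor number mu = 8.

The Hessian of f at 0 has rank 1. Corank 1: A-series; mu = 8 gives A_8.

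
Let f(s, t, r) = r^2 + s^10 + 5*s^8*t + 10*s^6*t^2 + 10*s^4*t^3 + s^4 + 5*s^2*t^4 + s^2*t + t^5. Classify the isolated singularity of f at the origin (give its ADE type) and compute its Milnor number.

Type D6, Milnor number mu = 6.

The Hessian of f at 0 has rank 1. Corank 2; j^3 = s^2*t has shape L^2 M (L != M), so D-series; mu = 6 gives D_6.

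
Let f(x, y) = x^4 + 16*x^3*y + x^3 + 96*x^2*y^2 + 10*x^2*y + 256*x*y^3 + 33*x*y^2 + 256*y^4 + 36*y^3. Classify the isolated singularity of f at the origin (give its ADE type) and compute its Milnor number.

Type D_5, Milnor number mu = 5.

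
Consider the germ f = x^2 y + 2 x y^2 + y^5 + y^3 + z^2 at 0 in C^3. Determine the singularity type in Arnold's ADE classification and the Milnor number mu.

Type D6, Milnor number mu = 6.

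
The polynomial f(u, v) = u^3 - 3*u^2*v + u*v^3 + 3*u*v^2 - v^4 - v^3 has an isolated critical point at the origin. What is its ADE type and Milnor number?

Type E_{7}, Milnor number mu = 7.

The Hessian of f at 0 has rank 0. Corank 2; j^3 = (u - v)^3 is a perfect cube, so E-series; the 4-jet and mu = 7 give E_7.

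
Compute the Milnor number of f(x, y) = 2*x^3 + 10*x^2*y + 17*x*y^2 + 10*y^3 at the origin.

4

The Hessian of f at 0 has rank 0. Corank 2; j^3 = (x + 2*y)*(2*x^2 + 6*x*y + 5*y^2) splits into three distinct lines over C (the quadratic factor has nonzero discriminant), so D_4.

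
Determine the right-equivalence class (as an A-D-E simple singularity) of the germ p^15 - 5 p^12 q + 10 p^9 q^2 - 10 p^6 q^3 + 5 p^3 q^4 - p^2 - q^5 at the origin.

A_4

The Hessian of f at 0 has rank 1. Corank 1: A-series; mu = 4 gives A_4.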